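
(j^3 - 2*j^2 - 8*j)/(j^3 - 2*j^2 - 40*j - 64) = j*(j - 4)/(j^2 - 4*j - 32)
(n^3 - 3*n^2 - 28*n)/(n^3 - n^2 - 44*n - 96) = n*(n - 7)/(n^2 - 5*n - 24)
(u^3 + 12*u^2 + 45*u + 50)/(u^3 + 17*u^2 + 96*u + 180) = (u^2 + 7*u + 10)/(u^2 + 12*u + 36)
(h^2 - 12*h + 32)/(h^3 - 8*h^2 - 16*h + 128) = 1/(h + 4)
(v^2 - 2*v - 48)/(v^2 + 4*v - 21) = (v^2 - 2*v - 48)/(v^2 + 4*v - 21)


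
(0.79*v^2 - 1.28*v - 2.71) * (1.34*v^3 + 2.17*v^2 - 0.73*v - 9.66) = 1.0586*v^5 - 0.000900000000000123*v^4 - 6.9857*v^3 - 12.5777*v^2 + 14.3431*v + 26.1786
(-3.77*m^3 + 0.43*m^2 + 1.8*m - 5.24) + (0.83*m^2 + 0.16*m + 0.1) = -3.77*m^3 + 1.26*m^2 + 1.96*m - 5.14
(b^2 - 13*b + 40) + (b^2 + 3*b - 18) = 2*b^2 - 10*b + 22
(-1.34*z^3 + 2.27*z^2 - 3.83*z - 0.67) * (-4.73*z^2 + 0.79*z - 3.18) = 6.3382*z^5 - 11.7957*z^4 + 24.1704*z^3 - 7.0752*z^2 + 11.6501*z + 2.1306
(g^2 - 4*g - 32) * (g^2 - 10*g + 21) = g^4 - 14*g^3 + 29*g^2 + 236*g - 672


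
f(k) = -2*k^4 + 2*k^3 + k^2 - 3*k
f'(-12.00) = 14661.00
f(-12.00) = -44748.00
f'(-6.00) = 1929.00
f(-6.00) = -2970.00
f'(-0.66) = 0.59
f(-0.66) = 1.46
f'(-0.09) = -3.13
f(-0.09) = 0.28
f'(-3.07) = 278.88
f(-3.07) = -216.89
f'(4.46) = -584.46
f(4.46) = -607.41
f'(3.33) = -225.21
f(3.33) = -170.98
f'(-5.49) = 1490.61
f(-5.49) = -2101.18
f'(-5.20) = 1273.70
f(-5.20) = -1700.90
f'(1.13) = -4.62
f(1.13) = -2.49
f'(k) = -8*k^3 + 6*k^2 + 2*k - 3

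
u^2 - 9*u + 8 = (u - 8)*(u - 1)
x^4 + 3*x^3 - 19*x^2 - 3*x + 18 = (x - 3)*(x - 1)*(x + 1)*(x + 6)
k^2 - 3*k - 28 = (k - 7)*(k + 4)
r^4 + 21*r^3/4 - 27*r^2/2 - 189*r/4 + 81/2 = (r - 3)*(r - 3/4)*(r + 3)*(r + 6)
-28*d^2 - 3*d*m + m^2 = (-7*d + m)*(4*d + m)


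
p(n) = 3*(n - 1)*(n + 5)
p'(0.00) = 12.00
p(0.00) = -15.00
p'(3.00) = 30.00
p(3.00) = 48.00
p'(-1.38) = 3.72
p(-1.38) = -25.85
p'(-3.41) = -8.46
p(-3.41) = -21.04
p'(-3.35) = -8.10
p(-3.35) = -21.53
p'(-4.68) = -16.08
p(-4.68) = -5.45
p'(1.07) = 18.42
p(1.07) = 1.27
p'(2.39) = 26.34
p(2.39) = 30.82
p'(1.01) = 18.06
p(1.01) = 0.18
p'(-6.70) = -28.20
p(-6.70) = 39.27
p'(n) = 6*n + 12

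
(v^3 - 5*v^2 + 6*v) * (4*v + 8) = 4*v^4 - 12*v^3 - 16*v^2 + 48*v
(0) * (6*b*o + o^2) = 0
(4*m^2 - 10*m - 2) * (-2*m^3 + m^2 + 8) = -8*m^5 + 24*m^4 - 6*m^3 + 30*m^2 - 80*m - 16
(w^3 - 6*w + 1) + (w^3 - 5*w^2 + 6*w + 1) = 2*w^3 - 5*w^2 + 2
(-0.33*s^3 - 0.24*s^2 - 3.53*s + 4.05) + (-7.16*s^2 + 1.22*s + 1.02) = -0.33*s^3 - 7.4*s^2 - 2.31*s + 5.07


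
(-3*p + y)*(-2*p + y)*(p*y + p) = 6*p^3*y + 6*p^3 - 5*p^2*y^2 - 5*p^2*y + p*y^3 + p*y^2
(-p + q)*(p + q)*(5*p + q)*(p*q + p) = -5*p^4*q - 5*p^4 - p^3*q^2 - p^3*q + 5*p^2*q^3 + 5*p^2*q^2 + p*q^4 + p*q^3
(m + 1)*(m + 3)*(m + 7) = m^3 + 11*m^2 + 31*m + 21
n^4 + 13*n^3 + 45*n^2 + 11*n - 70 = (n - 1)*(n + 2)*(n + 5)*(n + 7)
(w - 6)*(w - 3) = w^2 - 9*w + 18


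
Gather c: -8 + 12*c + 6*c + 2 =18*c - 6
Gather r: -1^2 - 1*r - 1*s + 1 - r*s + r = -r*s - s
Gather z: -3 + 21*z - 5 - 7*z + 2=14*z - 6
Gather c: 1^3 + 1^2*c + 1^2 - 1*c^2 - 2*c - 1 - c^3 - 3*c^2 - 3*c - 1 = -c^3 - 4*c^2 - 4*c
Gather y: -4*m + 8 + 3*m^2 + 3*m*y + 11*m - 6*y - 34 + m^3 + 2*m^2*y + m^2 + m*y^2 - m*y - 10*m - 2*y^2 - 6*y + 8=m^3 + 4*m^2 - 3*m + y^2*(m - 2) + y*(2*m^2 + 2*m - 12) - 18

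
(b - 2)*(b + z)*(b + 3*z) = b^3 + 4*b^2*z - 2*b^2 + 3*b*z^2 - 8*b*z - 6*z^2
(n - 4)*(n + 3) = n^2 - n - 12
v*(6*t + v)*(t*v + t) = 6*t^2*v^2 + 6*t^2*v + t*v^3 + t*v^2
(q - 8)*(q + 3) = q^2 - 5*q - 24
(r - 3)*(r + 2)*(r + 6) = r^3 + 5*r^2 - 12*r - 36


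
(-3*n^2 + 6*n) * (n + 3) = -3*n^3 - 3*n^2 + 18*n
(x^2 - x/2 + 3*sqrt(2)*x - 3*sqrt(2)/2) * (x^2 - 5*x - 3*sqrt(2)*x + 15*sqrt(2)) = x^4 - 11*x^3/2 - 31*x^2/2 + 99*x - 45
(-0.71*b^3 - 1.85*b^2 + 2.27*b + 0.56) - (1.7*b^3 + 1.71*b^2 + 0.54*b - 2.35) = -2.41*b^3 - 3.56*b^2 + 1.73*b + 2.91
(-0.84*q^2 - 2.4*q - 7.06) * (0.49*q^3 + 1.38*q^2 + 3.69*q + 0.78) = -0.4116*q^5 - 2.3352*q^4 - 9.871*q^3 - 19.254*q^2 - 27.9234*q - 5.5068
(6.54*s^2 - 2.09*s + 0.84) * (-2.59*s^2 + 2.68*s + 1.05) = -16.9386*s^4 + 22.9403*s^3 - 0.909799999999999*s^2 + 0.0566999999999998*s + 0.882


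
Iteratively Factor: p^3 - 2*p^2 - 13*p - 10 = (p + 1)*(p^2 - 3*p - 10) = (p - 5)*(p + 1)*(p + 2)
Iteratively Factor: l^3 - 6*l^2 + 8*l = (l)*(l^2 - 6*l + 8) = l*(l - 2)*(l - 4)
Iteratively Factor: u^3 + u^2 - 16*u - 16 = (u - 4)*(u^2 + 5*u + 4) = (u - 4)*(u + 1)*(u + 4)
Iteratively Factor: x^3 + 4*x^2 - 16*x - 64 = (x + 4)*(x^2 - 16) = (x + 4)^2*(x - 4)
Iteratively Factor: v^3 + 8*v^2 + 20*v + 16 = (v + 4)*(v^2 + 4*v + 4) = (v + 2)*(v + 4)*(v + 2)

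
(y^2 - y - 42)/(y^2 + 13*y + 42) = (y - 7)/(y + 7)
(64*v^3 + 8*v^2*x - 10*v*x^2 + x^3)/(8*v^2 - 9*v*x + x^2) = (-8*v^2 - 2*v*x + x^2)/(-v + x)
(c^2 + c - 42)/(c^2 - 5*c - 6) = (c + 7)/(c + 1)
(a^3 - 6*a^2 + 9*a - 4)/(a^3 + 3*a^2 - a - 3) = (a^2 - 5*a + 4)/(a^2 + 4*a + 3)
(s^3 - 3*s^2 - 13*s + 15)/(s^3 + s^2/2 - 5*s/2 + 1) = 2*(s^2 - 2*s - 15)/(2*s^2 + 3*s - 2)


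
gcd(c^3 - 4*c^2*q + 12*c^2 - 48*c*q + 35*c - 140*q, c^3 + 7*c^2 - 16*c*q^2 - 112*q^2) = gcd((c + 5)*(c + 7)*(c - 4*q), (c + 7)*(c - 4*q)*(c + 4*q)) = -c^2 + 4*c*q - 7*c + 28*q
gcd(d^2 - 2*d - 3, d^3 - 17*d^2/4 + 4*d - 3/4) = d - 3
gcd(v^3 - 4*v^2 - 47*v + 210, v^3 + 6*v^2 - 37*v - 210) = v^2 + v - 42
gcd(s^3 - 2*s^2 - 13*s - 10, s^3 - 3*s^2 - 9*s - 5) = s^2 - 4*s - 5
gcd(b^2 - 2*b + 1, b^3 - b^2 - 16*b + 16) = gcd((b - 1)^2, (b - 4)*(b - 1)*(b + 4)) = b - 1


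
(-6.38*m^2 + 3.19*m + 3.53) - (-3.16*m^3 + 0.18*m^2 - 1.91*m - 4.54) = 3.16*m^3 - 6.56*m^2 + 5.1*m + 8.07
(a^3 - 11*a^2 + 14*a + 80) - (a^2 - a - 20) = a^3 - 12*a^2 + 15*a + 100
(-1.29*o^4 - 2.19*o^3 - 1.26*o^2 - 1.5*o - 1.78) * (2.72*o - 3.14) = -3.5088*o^5 - 1.9062*o^4 + 3.4494*o^3 - 0.1236*o^2 - 0.131600000000001*o + 5.5892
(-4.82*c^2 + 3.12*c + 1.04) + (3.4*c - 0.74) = -4.82*c^2 + 6.52*c + 0.3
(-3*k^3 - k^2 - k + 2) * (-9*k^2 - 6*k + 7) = 27*k^5 + 27*k^4 - 6*k^3 - 19*k^2 - 19*k + 14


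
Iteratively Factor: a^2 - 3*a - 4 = (a + 1)*(a - 4)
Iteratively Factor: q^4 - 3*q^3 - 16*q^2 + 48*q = (q)*(q^3 - 3*q^2 - 16*q + 48) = q*(q - 3)*(q^2 - 16) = q*(q - 4)*(q - 3)*(q + 4)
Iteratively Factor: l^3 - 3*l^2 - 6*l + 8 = (l - 1)*(l^2 - 2*l - 8) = (l - 1)*(l + 2)*(l - 4)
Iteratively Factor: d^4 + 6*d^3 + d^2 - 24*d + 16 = (d + 4)*(d^3 + 2*d^2 - 7*d + 4) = (d - 1)*(d + 4)*(d^2 + 3*d - 4) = (d - 1)*(d + 4)^2*(d - 1)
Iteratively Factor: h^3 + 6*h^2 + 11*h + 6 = (h + 1)*(h^2 + 5*h + 6) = (h + 1)*(h + 3)*(h + 2)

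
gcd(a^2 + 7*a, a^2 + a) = a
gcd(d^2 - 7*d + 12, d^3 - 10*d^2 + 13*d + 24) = d - 3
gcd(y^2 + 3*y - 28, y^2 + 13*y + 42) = y + 7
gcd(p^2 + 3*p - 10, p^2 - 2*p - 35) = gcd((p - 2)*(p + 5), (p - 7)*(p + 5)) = p + 5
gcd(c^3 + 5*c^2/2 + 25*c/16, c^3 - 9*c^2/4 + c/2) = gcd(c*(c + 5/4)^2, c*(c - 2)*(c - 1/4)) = c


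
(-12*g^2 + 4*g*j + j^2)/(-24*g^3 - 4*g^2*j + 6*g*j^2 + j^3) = 1/(2*g + j)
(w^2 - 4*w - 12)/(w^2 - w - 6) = (w - 6)/(w - 3)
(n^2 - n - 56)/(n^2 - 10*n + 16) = (n + 7)/(n - 2)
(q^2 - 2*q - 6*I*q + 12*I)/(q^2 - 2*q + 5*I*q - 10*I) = (q - 6*I)/(q + 5*I)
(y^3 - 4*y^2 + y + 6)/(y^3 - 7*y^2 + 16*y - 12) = (y + 1)/(y - 2)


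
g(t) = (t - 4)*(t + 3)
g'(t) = 2*t - 1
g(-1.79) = -7.01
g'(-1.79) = -4.58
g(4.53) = 3.99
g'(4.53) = 8.06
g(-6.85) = 41.77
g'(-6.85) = -14.70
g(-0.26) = -11.67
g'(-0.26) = -1.52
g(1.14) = -11.84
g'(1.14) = 1.28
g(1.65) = -10.93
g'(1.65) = 2.30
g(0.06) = -12.06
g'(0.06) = -0.88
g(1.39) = -11.46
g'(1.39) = 1.78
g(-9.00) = 78.00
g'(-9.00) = -19.00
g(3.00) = -6.00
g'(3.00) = 5.00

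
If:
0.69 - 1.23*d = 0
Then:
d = 0.56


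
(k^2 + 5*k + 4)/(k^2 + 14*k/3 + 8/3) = 3*(k + 1)/(3*k + 2)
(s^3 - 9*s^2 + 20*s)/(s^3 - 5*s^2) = (s - 4)/s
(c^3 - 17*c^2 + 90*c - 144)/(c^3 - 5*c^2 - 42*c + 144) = (c - 6)/(c + 6)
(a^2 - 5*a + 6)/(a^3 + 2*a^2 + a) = (a^2 - 5*a + 6)/(a*(a^2 + 2*a + 1))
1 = 1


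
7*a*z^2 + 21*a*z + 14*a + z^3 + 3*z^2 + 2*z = (7*a + z)*(z + 1)*(z + 2)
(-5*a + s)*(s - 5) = -5*a*s + 25*a + s^2 - 5*s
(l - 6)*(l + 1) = l^2 - 5*l - 6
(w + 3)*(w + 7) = w^2 + 10*w + 21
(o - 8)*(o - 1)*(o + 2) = o^3 - 7*o^2 - 10*o + 16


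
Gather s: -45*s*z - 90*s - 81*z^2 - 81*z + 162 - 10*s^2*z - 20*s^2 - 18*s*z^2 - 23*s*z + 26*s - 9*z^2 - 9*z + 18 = s^2*(-10*z - 20) + s*(-18*z^2 - 68*z - 64) - 90*z^2 - 90*z + 180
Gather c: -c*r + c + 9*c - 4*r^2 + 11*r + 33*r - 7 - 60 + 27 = c*(10 - r) - 4*r^2 + 44*r - 40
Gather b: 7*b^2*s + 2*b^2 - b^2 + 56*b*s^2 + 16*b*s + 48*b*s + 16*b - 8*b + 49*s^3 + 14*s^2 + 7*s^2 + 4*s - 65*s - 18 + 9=b^2*(7*s + 1) + b*(56*s^2 + 64*s + 8) + 49*s^3 + 21*s^2 - 61*s - 9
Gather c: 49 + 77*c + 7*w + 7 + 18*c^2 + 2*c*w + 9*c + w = 18*c^2 + c*(2*w + 86) + 8*w + 56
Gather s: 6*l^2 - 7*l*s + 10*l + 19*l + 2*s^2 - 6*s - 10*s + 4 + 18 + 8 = 6*l^2 + 29*l + 2*s^2 + s*(-7*l - 16) + 30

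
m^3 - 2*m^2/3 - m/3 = m*(m - 1)*(m + 1/3)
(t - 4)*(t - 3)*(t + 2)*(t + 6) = t^4 + t^3 - 32*t^2 + 12*t + 144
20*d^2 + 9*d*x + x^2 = (4*d + x)*(5*d + x)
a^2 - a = a*(a - 1)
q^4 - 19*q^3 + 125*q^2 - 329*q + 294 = (q - 7)^2*(q - 3)*(q - 2)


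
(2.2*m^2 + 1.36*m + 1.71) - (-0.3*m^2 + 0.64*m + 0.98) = 2.5*m^2 + 0.72*m + 0.73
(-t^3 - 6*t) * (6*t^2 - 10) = -6*t^5 - 26*t^3 + 60*t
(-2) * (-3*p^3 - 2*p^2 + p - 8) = 6*p^3 + 4*p^2 - 2*p + 16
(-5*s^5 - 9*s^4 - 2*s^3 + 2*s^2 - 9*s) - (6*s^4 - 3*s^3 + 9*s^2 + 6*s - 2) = -5*s^5 - 15*s^4 + s^3 - 7*s^2 - 15*s + 2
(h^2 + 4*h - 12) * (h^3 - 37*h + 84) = h^5 + 4*h^4 - 49*h^3 - 64*h^2 + 780*h - 1008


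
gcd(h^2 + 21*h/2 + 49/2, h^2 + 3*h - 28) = h + 7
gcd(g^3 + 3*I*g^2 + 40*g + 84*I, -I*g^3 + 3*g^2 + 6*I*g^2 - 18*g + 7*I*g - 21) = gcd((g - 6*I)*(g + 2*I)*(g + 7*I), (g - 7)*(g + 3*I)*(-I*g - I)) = 1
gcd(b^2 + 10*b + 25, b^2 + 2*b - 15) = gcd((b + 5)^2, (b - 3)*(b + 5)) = b + 5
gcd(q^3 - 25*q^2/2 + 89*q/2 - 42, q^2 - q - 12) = q - 4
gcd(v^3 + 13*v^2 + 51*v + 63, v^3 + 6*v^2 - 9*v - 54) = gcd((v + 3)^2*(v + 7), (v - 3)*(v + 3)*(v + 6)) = v + 3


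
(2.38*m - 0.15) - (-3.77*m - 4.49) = 6.15*m + 4.34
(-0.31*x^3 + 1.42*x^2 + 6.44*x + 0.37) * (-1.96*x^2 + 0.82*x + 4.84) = 0.6076*x^5 - 3.0374*x^4 - 12.9584*x^3 + 11.4284*x^2 + 31.473*x + 1.7908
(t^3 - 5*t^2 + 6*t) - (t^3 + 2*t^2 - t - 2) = -7*t^2 + 7*t + 2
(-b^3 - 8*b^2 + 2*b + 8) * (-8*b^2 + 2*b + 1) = 8*b^5 + 62*b^4 - 33*b^3 - 68*b^2 + 18*b + 8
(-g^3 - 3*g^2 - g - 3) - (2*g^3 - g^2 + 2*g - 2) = -3*g^3 - 2*g^2 - 3*g - 1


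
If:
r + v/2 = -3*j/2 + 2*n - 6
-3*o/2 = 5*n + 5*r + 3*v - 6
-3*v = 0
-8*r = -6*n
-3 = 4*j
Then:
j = -3/4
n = 39/10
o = -75/4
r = 117/40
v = 0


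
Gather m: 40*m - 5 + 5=40*m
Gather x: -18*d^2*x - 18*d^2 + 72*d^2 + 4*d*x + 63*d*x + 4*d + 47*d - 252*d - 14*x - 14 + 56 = 54*d^2 - 201*d + x*(-18*d^2 + 67*d - 14) + 42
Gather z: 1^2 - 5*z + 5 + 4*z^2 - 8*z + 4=4*z^2 - 13*z + 10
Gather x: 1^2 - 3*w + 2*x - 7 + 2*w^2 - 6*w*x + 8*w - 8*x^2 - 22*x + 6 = 2*w^2 + 5*w - 8*x^2 + x*(-6*w - 20)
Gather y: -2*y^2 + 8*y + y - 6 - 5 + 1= -2*y^2 + 9*y - 10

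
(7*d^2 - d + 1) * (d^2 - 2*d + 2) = 7*d^4 - 15*d^3 + 17*d^2 - 4*d + 2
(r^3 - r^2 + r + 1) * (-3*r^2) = -3*r^5 + 3*r^4 - 3*r^3 - 3*r^2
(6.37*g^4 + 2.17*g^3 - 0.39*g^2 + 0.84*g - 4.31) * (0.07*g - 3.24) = 0.4459*g^5 - 20.4869*g^4 - 7.0581*g^3 + 1.3224*g^2 - 3.0233*g + 13.9644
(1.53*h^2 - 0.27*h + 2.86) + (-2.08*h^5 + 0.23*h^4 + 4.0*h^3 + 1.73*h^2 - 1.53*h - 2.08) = -2.08*h^5 + 0.23*h^4 + 4.0*h^3 + 3.26*h^2 - 1.8*h + 0.78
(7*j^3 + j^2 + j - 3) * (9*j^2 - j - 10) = 63*j^5 + 2*j^4 - 62*j^3 - 38*j^2 - 7*j + 30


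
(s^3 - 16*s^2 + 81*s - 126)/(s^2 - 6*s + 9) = (s^2 - 13*s + 42)/(s - 3)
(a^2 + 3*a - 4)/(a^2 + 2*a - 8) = (a - 1)/(a - 2)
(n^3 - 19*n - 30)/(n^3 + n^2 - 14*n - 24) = (n - 5)/(n - 4)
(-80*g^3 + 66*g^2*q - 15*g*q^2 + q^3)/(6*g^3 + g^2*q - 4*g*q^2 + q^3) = (40*g^2 - 13*g*q + q^2)/(-3*g^2 - 2*g*q + q^2)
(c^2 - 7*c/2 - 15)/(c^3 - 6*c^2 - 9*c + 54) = (c + 5/2)/(c^2 - 9)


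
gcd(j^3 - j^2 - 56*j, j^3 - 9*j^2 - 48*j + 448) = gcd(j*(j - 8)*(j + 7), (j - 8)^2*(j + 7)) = j^2 - j - 56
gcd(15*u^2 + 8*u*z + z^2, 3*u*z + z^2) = 3*u + z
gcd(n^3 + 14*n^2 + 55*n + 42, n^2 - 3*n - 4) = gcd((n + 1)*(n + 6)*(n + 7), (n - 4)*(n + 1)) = n + 1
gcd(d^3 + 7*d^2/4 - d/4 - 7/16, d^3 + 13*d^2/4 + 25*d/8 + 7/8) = d^2 + 9*d/4 + 7/8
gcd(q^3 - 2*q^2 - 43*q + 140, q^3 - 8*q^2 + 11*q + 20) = q^2 - 9*q + 20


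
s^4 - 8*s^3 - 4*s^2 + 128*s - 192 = (s - 6)*(s - 4)*(s - 2)*(s + 4)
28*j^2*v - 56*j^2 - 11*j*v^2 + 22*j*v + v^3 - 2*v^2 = (-7*j + v)*(-4*j + v)*(v - 2)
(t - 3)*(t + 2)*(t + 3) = t^3 + 2*t^2 - 9*t - 18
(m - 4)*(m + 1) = m^2 - 3*m - 4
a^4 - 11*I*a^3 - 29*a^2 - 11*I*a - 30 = (a - 6*I)*(a - 5*I)*(a - I)*(a + I)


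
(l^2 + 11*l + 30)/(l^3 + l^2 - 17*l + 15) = (l + 6)/(l^2 - 4*l + 3)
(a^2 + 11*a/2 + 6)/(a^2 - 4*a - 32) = (a + 3/2)/(a - 8)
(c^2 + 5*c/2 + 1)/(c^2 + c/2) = (c + 2)/c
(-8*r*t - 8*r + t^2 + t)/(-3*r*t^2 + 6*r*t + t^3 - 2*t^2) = (8*r*t + 8*r - t^2 - t)/(t*(3*r*t - 6*r - t^2 + 2*t))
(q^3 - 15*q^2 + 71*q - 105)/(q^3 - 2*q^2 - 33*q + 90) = (q - 7)/(q + 6)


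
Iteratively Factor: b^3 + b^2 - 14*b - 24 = (b - 4)*(b^2 + 5*b + 6) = (b - 4)*(b + 3)*(b + 2)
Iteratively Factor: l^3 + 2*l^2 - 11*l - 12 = (l + 4)*(l^2 - 2*l - 3) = (l + 1)*(l + 4)*(l - 3)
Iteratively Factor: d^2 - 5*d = (d - 5)*(d)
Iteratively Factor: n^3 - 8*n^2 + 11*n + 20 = (n - 5)*(n^2 - 3*n - 4) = (n - 5)*(n + 1)*(n - 4)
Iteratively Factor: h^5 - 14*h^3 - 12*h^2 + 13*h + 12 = (h + 1)*(h^4 - h^3 - 13*h^2 + h + 12) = (h - 1)*(h + 1)*(h^3 - 13*h - 12) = (h - 4)*(h - 1)*(h + 1)*(h^2 + 4*h + 3) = (h - 4)*(h - 1)*(h + 1)*(h + 3)*(h + 1)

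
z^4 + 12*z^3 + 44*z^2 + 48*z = z*(z + 2)*(z + 4)*(z + 6)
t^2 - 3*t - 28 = (t - 7)*(t + 4)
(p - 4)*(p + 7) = p^2 + 3*p - 28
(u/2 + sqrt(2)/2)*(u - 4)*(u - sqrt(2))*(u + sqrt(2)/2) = u^4/2 - 2*u^3 + sqrt(2)*u^3/4 - sqrt(2)*u^2 - u^2 - sqrt(2)*u/2 + 4*u + 2*sqrt(2)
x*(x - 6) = x^2 - 6*x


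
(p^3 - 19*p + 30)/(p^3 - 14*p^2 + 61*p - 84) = (p^2 + 3*p - 10)/(p^2 - 11*p + 28)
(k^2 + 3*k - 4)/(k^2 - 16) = (k - 1)/(k - 4)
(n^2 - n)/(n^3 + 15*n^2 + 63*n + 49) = n*(n - 1)/(n^3 + 15*n^2 + 63*n + 49)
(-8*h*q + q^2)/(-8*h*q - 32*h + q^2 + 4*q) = q/(q + 4)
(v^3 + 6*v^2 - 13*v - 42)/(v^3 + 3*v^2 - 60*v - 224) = (v^2 - v - 6)/(v^2 - 4*v - 32)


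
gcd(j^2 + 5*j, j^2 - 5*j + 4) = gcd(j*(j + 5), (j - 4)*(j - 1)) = 1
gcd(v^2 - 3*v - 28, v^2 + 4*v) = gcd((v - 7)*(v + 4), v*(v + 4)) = v + 4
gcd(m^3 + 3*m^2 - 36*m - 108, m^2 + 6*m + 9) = m + 3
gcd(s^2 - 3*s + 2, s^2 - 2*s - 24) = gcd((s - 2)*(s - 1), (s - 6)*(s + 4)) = 1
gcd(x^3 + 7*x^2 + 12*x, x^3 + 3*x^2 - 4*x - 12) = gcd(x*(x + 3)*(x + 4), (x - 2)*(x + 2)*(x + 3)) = x + 3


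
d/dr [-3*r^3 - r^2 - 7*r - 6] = -9*r^2 - 2*r - 7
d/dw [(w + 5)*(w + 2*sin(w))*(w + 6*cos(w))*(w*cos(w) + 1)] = -(w + 5)*(w + 2*sin(w))*(w + 6*cos(w))*(w*sin(w) - cos(w)) - (w + 5)*(w + 2*sin(w))*(w*cos(w) + 1)*(6*sin(w) - 1) + (w + 5)*(w + 6*cos(w))*(w*cos(w) + 1)*(2*cos(w) + 1) + (w + 2*sin(w))*(w + 6*cos(w))*(w*cos(w) + 1)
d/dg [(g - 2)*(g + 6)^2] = (g + 6)*(3*g + 2)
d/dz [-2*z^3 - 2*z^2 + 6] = 2*z*(-3*z - 2)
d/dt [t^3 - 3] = 3*t^2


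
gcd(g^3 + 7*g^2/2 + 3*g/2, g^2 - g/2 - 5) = 1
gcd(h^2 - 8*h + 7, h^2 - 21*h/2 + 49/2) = h - 7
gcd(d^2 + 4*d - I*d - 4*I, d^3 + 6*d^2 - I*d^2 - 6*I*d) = d - I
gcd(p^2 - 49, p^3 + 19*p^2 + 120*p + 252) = p + 7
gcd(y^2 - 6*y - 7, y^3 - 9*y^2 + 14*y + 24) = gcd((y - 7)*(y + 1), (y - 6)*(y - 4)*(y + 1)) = y + 1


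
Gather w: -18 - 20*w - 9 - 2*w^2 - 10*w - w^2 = -3*w^2 - 30*w - 27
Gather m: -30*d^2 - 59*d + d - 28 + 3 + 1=-30*d^2 - 58*d - 24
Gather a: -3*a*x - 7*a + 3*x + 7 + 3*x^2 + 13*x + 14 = a*(-3*x - 7) + 3*x^2 + 16*x + 21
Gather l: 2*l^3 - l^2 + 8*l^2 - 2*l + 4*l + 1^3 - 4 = 2*l^3 + 7*l^2 + 2*l - 3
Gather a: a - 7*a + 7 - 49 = -6*a - 42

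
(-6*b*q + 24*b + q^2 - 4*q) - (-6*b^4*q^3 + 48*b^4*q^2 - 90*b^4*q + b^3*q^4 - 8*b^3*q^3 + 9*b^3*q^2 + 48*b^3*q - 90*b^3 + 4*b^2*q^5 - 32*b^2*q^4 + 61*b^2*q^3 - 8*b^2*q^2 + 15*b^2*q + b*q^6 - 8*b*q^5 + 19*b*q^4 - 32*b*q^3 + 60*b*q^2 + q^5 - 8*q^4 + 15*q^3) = 6*b^4*q^3 - 48*b^4*q^2 + 90*b^4*q - b^3*q^4 + 8*b^3*q^3 - 9*b^3*q^2 - 48*b^3*q + 90*b^3 - 4*b^2*q^5 + 32*b^2*q^4 - 61*b^2*q^3 + 8*b^2*q^2 - 15*b^2*q - b*q^6 + 8*b*q^5 - 19*b*q^4 + 32*b*q^3 - 60*b*q^2 - 6*b*q + 24*b - q^5 + 8*q^4 - 15*q^3 + q^2 - 4*q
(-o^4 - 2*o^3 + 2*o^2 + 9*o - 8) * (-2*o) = 2*o^5 + 4*o^4 - 4*o^3 - 18*o^2 + 16*o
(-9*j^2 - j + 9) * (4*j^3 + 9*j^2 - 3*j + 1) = -36*j^5 - 85*j^4 + 54*j^3 + 75*j^2 - 28*j + 9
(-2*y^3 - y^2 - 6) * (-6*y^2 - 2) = 12*y^5 + 6*y^4 + 4*y^3 + 38*y^2 + 12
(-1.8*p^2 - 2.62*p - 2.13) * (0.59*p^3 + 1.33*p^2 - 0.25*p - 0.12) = -1.062*p^5 - 3.9398*p^4 - 4.2913*p^3 - 1.9619*p^2 + 0.8469*p + 0.2556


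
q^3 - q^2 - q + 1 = (q - 1)^2*(q + 1)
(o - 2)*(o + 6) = o^2 + 4*o - 12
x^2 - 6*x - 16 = (x - 8)*(x + 2)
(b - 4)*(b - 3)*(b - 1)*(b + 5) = b^4 - 3*b^3 - 21*b^2 + 83*b - 60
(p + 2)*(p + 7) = p^2 + 9*p + 14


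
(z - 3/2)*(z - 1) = z^2 - 5*z/2 + 3/2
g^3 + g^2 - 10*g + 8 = (g - 2)*(g - 1)*(g + 4)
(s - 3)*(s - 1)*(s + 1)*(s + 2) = s^4 - s^3 - 7*s^2 + s + 6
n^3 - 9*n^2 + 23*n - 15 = (n - 5)*(n - 3)*(n - 1)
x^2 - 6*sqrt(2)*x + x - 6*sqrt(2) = (x + 1)*(x - 6*sqrt(2))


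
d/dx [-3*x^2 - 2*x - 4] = -6*x - 2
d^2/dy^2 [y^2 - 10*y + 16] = 2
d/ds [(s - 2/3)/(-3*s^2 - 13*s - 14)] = (9*s^2 - 12*s - 68)/(3*(9*s^4 + 78*s^3 + 253*s^2 + 364*s + 196))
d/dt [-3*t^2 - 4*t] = -6*t - 4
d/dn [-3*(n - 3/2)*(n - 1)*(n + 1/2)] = -9*n^2 + 12*n - 3/4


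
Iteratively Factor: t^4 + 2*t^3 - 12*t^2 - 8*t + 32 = (t + 4)*(t^3 - 2*t^2 - 4*t + 8) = (t - 2)*(t + 4)*(t^2 - 4) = (t - 2)*(t + 2)*(t + 4)*(t - 2)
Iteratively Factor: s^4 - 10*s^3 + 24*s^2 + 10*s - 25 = (s - 5)*(s^3 - 5*s^2 - s + 5) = (s - 5)*(s + 1)*(s^2 - 6*s + 5) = (s - 5)^2*(s + 1)*(s - 1)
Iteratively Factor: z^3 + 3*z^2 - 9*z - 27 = (z + 3)*(z^2 - 9) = (z + 3)^2*(z - 3)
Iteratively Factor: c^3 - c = (c)*(c^2 - 1) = c*(c - 1)*(c + 1)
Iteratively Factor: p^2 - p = (p - 1)*(p)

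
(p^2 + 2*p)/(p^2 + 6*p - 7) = p*(p + 2)/(p^2 + 6*p - 7)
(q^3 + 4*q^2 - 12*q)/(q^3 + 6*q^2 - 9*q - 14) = q*(q + 6)/(q^2 + 8*q + 7)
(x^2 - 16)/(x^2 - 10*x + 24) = (x + 4)/(x - 6)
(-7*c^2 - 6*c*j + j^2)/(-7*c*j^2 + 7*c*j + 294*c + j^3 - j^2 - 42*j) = (c + j)/(j^2 - j - 42)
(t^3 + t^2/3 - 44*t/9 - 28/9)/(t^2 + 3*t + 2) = (9*t^2 - 15*t - 14)/(9*(t + 1))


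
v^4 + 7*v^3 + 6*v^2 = v^2*(v + 1)*(v + 6)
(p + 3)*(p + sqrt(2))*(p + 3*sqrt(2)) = p^3 + 3*p^2 + 4*sqrt(2)*p^2 + 6*p + 12*sqrt(2)*p + 18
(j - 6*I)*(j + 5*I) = j^2 - I*j + 30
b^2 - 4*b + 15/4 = (b - 5/2)*(b - 3/2)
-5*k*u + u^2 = u*(-5*k + u)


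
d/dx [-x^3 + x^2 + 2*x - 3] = -3*x^2 + 2*x + 2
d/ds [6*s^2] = 12*s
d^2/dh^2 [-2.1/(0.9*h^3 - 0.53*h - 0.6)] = (11.34*h*(-0.9*h^3 + 0.53*h + 0.6) + 2.1*(2.7*h^2 - 0.53)*(5.4*h^2 - 1.06))/(-0.9*h^3 + 0.53*h + 0.6)^3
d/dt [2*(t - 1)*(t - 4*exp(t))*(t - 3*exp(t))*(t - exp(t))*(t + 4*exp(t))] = -8*t^4*exp(t) + 10*t^4 - 52*t^3*exp(2*t) - 24*t^3*exp(t) - 8*t^3 + 384*t^2*exp(3*t) - 26*t^2*exp(2*t) + 24*t^2*exp(t) - 384*t*exp(4*t) - 128*t*exp(3*t) + 52*t*exp(2*t) + 288*exp(4*t) - 128*exp(3*t)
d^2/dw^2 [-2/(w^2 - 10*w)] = 4*(w*(w - 10) - 4*(w - 5)^2)/(w^3*(w - 10)^3)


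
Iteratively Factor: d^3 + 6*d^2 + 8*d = (d + 2)*(d^2 + 4*d) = d*(d + 2)*(d + 4)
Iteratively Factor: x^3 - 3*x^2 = (x)*(x^2 - 3*x) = x^2*(x - 3)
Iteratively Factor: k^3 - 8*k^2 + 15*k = (k - 3)*(k^2 - 5*k) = k*(k - 3)*(k - 5)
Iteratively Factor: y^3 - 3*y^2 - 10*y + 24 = (y - 4)*(y^2 + y - 6) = (y - 4)*(y + 3)*(y - 2)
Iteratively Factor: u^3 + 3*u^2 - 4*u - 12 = (u + 3)*(u^2 - 4) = (u - 2)*(u + 3)*(u + 2)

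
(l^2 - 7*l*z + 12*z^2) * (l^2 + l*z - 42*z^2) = l^4 - 6*l^3*z - 37*l^2*z^2 + 306*l*z^3 - 504*z^4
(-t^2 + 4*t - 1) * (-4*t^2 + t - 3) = 4*t^4 - 17*t^3 + 11*t^2 - 13*t + 3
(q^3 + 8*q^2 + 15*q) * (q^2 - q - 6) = q^5 + 7*q^4 + q^3 - 63*q^2 - 90*q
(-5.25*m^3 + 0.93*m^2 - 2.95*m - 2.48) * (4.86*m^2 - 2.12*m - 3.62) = -25.515*m^5 + 15.6498*m^4 + 2.6964*m^3 - 9.1654*m^2 + 15.9366*m + 8.9776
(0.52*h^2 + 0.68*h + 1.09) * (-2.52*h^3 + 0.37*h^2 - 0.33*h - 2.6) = -1.3104*h^5 - 1.5212*h^4 - 2.6668*h^3 - 1.1731*h^2 - 2.1277*h - 2.834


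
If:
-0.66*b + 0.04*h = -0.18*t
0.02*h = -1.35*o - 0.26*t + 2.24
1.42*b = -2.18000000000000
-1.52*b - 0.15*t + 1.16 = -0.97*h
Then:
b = -1.54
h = -4.32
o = 2.62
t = -4.67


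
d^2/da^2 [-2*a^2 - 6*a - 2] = -4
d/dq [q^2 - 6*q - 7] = 2*q - 6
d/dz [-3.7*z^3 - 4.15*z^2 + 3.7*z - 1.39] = -11.1*z^2 - 8.3*z + 3.7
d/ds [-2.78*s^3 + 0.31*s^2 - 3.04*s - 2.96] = -8.34*s^2 + 0.62*s - 3.04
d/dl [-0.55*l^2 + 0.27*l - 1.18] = 0.27 - 1.1*l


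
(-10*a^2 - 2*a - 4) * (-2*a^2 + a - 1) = 20*a^4 - 6*a^3 + 16*a^2 - 2*a + 4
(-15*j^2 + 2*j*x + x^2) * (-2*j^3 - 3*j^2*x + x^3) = 30*j^5 + 41*j^4*x - 8*j^3*x^2 - 18*j^2*x^3 + 2*j*x^4 + x^5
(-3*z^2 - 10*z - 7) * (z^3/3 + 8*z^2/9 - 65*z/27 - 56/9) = -z^5 - 6*z^4 - 4*z^3 + 986*z^2/27 + 2135*z/27 + 392/9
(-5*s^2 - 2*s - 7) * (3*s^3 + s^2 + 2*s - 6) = -15*s^5 - 11*s^4 - 33*s^3 + 19*s^2 - 2*s + 42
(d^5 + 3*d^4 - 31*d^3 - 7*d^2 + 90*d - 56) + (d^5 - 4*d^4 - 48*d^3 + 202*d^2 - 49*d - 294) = 2*d^5 - d^4 - 79*d^3 + 195*d^2 + 41*d - 350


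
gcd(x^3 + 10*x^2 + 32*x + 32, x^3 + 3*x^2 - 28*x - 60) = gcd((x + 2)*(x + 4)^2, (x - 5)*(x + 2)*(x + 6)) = x + 2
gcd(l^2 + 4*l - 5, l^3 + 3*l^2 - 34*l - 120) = l + 5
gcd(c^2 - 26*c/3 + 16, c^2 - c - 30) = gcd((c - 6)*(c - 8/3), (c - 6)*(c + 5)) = c - 6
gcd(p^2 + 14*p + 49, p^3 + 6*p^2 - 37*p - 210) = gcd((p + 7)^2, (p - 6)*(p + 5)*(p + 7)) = p + 7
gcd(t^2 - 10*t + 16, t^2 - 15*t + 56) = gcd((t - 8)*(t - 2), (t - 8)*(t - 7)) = t - 8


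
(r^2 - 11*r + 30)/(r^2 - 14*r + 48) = (r - 5)/(r - 8)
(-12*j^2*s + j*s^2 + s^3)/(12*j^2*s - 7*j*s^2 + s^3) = (4*j + s)/(-4*j + s)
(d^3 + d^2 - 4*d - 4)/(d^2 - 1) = (d^2 - 4)/(d - 1)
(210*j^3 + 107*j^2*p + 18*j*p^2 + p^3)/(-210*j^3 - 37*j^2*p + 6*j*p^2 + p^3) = (6*j + p)/(-6*j + p)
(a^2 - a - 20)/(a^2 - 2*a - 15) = (a + 4)/(a + 3)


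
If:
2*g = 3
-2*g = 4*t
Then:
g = 3/2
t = -3/4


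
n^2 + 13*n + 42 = (n + 6)*(n + 7)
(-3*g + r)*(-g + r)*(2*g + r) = 6*g^3 - 5*g^2*r - 2*g*r^2 + r^3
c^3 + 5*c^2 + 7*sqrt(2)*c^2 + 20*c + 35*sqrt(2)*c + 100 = (c + 5)*(c + 2*sqrt(2))*(c + 5*sqrt(2))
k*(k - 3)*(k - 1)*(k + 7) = k^4 + 3*k^3 - 25*k^2 + 21*k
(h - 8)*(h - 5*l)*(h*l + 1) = h^3*l - 5*h^2*l^2 - 8*h^2*l + h^2 + 40*h*l^2 - 5*h*l - 8*h + 40*l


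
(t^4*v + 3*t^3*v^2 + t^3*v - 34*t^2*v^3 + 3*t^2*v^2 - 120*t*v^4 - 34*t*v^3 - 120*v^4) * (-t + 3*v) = -t^5*v - t^4*v + 43*t^3*v^3 + 18*t^2*v^4 + 43*t^2*v^3 - 360*t*v^5 + 18*t*v^4 - 360*v^5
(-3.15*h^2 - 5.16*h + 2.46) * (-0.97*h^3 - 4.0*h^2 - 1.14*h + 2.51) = 3.0555*h^5 + 17.6052*h^4 + 21.8448*h^3 - 11.8641*h^2 - 15.756*h + 6.1746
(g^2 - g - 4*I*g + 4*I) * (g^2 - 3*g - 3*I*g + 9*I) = g^4 - 4*g^3 - 7*I*g^3 - 9*g^2 + 28*I*g^2 + 48*g - 21*I*g - 36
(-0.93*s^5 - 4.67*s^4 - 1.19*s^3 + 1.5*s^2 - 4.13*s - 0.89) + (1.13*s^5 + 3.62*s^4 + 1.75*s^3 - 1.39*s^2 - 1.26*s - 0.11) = 0.2*s^5 - 1.05*s^4 + 0.56*s^3 + 0.11*s^2 - 5.39*s - 1.0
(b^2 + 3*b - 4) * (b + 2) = b^3 + 5*b^2 + 2*b - 8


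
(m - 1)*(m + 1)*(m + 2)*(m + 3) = m^4 + 5*m^3 + 5*m^2 - 5*m - 6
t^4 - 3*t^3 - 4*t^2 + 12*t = t*(t - 3)*(t - 2)*(t + 2)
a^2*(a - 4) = a^3 - 4*a^2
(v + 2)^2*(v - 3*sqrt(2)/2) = v^3 - 3*sqrt(2)*v^2/2 + 4*v^2 - 6*sqrt(2)*v + 4*v - 6*sqrt(2)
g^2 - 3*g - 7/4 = (g - 7/2)*(g + 1/2)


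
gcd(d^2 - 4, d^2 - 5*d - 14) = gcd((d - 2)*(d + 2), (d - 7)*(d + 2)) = d + 2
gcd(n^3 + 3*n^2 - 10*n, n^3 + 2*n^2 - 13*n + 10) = n^2 + 3*n - 10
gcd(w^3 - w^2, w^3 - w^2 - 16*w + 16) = w - 1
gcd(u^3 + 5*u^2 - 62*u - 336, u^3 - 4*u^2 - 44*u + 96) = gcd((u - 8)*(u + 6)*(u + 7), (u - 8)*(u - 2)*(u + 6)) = u^2 - 2*u - 48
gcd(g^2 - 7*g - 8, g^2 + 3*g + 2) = g + 1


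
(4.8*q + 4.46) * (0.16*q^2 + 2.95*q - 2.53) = 0.768*q^3 + 14.8736*q^2 + 1.013*q - 11.2838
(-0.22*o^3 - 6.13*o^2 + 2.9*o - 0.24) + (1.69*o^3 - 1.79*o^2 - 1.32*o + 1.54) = 1.47*o^3 - 7.92*o^2 + 1.58*o + 1.3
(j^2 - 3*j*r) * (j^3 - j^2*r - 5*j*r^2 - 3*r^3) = j^5 - 4*j^4*r - 2*j^3*r^2 + 12*j^2*r^3 + 9*j*r^4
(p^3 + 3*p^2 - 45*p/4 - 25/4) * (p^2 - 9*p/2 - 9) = p^5 - 3*p^4/2 - 135*p^3/4 + 139*p^2/8 + 1035*p/8 + 225/4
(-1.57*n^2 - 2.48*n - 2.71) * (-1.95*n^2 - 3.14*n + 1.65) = 3.0615*n^4 + 9.7658*n^3 + 10.4812*n^2 + 4.4174*n - 4.4715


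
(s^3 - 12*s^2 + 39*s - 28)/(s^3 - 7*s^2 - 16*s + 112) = (s - 1)/(s + 4)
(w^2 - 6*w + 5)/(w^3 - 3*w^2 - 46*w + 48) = (w - 5)/(w^2 - 2*w - 48)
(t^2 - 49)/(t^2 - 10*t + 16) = (t^2 - 49)/(t^2 - 10*t + 16)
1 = 1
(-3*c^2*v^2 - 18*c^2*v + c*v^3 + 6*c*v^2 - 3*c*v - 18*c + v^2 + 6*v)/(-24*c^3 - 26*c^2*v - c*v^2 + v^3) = (3*c^2*v^2 + 18*c^2*v - c*v^3 - 6*c*v^2 + 3*c*v + 18*c - v^2 - 6*v)/(24*c^3 + 26*c^2*v + c*v^2 - v^3)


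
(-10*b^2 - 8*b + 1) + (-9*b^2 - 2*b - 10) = -19*b^2 - 10*b - 9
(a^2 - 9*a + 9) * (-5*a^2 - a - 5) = -5*a^4 + 44*a^3 - 41*a^2 + 36*a - 45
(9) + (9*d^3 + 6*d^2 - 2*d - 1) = 9*d^3 + 6*d^2 - 2*d + 8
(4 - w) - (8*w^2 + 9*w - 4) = -8*w^2 - 10*w + 8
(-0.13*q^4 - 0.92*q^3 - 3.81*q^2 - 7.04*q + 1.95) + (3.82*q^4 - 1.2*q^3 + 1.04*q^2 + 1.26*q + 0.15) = 3.69*q^4 - 2.12*q^3 - 2.77*q^2 - 5.78*q + 2.1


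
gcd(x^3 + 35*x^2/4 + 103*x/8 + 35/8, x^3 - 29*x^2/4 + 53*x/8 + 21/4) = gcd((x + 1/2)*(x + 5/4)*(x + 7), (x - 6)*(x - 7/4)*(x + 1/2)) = x + 1/2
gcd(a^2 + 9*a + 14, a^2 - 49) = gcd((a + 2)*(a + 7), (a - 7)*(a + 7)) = a + 7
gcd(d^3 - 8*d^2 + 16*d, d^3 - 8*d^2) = d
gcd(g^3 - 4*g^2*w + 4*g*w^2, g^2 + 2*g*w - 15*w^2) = 1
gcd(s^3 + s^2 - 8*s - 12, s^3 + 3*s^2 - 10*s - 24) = s^2 - s - 6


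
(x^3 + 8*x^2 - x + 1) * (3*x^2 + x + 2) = 3*x^5 + 25*x^4 + 7*x^3 + 18*x^2 - x + 2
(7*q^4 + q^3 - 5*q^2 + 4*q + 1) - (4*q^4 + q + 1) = 3*q^4 + q^3 - 5*q^2 + 3*q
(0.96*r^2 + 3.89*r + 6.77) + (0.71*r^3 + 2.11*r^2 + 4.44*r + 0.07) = 0.71*r^3 + 3.07*r^2 + 8.33*r + 6.84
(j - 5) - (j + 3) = -8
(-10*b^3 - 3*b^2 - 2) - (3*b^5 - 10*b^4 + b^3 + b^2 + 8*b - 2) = -3*b^5 + 10*b^4 - 11*b^3 - 4*b^2 - 8*b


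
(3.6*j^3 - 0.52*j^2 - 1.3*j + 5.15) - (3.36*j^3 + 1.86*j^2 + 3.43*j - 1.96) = 0.24*j^3 - 2.38*j^2 - 4.73*j + 7.11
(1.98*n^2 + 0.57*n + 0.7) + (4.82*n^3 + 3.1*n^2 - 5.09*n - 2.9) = 4.82*n^3 + 5.08*n^2 - 4.52*n - 2.2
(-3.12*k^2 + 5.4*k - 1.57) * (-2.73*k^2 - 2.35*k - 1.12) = 8.5176*k^4 - 7.41*k^3 - 4.9095*k^2 - 2.3585*k + 1.7584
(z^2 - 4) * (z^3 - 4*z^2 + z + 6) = z^5 - 4*z^4 - 3*z^3 + 22*z^2 - 4*z - 24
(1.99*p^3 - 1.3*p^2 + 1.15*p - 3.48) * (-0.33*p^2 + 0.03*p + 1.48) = -0.6567*p^5 + 0.4887*p^4 + 2.5267*p^3 - 0.7411*p^2 + 1.5976*p - 5.1504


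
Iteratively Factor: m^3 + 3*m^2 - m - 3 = (m - 1)*(m^2 + 4*m + 3) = (m - 1)*(m + 3)*(m + 1)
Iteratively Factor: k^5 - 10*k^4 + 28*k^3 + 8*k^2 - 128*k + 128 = (k - 4)*(k^4 - 6*k^3 + 4*k^2 + 24*k - 32) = (k - 4)*(k - 2)*(k^3 - 4*k^2 - 4*k + 16) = (k - 4)*(k - 2)*(k + 2)*(k^2 - 6*k + 8) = (k - 4)*(k - 2)^2*(k + 2)*(k - 4)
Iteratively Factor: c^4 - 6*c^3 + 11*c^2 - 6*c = (c)*(c^3 - 6*c^2 + 11*c - 6) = c*(c - 1)*(c^2 - 5*c + 6) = c*(c - 2)*(c - 1)*(c - 3)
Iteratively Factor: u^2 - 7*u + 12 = (u - 3)*(u - 4)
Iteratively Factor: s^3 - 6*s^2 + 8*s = (s)*(s^2 - 6*s + 8) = s*(s - 4)*(s - 2)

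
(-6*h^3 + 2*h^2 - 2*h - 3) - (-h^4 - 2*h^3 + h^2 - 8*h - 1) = h^4 - 4*h^3 + h^2 + 6*h - 2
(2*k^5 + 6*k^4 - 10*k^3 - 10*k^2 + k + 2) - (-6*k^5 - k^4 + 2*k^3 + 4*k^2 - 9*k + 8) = 8*k^5 + 7*k^4 - 12*k^3 - 14*k^2 + 10*k - 6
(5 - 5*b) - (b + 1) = 4 - 6*b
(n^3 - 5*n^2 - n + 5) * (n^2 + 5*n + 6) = n^5 - 20*n^3 - 30*n^2 + 19*n + 30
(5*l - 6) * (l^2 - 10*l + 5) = 5*l^3 - 56*l^2 + 85*l - 30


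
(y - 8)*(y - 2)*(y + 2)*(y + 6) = y^4 - 2*y^3 - 52*y^2 + 8*y + 192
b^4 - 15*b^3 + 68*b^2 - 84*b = b*(b - 7)*(b - 6)*(b - 2)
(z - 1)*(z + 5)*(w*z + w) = w*z^3 + 5*w*z^2 - w*z - 5*w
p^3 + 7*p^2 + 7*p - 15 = (p - 1)*(p + 3)*(p + 5)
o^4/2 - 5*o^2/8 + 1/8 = (o/2 + 1/2)*(o - 1)*(o - 1/2)*(o + 1/2)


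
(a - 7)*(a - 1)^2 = a^3 - 9*a^2 + 15*a - 7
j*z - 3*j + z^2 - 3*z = (j + z)*(z - 3)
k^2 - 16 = (k - 4)*(k + 4)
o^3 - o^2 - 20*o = o*(o - 5)*(o + 4)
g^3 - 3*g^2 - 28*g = g*(g - 7)*(g + 4)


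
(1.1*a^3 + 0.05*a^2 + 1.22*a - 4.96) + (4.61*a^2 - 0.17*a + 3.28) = 1.1*a^3 + 4.66*a^2 + 1.05*a - 1.68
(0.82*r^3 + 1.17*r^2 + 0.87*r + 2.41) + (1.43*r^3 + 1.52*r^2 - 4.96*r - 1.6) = 2.25*r^3 + 2.69*r^2 - 4.09*r + 0.81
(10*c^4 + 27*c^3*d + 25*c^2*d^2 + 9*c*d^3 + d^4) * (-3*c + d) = -30*c^5 - 71*c^4*d - 48*c^3*d^2 - 2*c^2*d^3 + 6*c*d^4 + d^5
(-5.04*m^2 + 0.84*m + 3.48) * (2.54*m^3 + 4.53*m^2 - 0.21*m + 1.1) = -12.8016*m^5 - 20.6976*m^4 + 13.7028*m^3 + 10.044*m^2 + 0.1932*m + 3.828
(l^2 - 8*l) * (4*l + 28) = 4*l^3 - 4*l^2 - 224*l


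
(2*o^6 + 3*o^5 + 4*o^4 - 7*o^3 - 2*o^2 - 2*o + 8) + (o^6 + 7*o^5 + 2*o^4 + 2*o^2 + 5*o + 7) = 3*o^6 + 10*o^5 + 6*o^4 - 7*o^3 + 3*o + 15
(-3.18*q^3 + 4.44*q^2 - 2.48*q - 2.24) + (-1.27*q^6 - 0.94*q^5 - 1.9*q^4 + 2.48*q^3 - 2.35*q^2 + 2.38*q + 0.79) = -1.27*q^6 - 0.94*q^5 - 1.9*q^4 - 0.7*q^3 + 2.09*q^2 - 0.1*q - 1.45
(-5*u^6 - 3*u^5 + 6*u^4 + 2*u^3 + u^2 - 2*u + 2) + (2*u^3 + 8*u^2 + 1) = -5*u^6 - 3*u^5 + 6*u^4 + 4*u^3 + 9*u^2 - 2*u + 3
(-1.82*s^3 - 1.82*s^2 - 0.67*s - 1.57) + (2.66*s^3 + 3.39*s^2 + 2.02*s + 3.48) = 0.84*s^3 + 1.57*s^2 + 1.35*s + 1.91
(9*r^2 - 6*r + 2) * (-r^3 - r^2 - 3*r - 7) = -9*r^5 - 3*r^4 - 23*r^3 - 47*r^2 + 36*r - 14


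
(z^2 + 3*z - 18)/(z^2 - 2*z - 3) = (z + 6)/(z + 1)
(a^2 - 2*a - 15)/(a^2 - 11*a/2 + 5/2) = 2*(a + 3)/(2*a - 1)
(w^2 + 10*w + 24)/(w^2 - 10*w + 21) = (w^2 + 10*w + 24)/(w^2 - 10*w + 21)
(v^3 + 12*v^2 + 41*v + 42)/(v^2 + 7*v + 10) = (v^2 + 10*v + 21)/(v + 5)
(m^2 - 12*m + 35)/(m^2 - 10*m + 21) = (m - 5)/(m - 3)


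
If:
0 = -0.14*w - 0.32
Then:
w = -2.29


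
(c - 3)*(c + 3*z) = c^2 + 3*c*z - 3*c - 9*z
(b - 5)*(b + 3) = b^2 - 2*b - 15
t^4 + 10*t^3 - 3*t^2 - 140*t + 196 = (t - 2)^2*(t + 7)^2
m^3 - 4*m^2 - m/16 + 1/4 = (m - 4)*(m - 1/4)*(m + 1/4)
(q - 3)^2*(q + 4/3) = q^3 - 14*q^2/3 + q + 12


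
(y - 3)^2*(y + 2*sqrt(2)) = y^3 - 6*y^2 + 2*sqrt(2)*y^2 - 12*sqrt(2)*y + 9*y + 18*sqrt(2)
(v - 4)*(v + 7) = v^2 + 3*v - 28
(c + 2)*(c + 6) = c^2 + 8*c + 12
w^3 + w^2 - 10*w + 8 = (w - 2)*(w - 1)*(w + 4)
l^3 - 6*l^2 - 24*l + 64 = (l - 8)*(l - 2)*(l + 4)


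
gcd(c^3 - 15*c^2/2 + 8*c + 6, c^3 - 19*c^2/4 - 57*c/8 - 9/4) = c^2 - 11*c/2 - 3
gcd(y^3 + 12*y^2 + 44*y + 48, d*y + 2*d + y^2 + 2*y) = y + 2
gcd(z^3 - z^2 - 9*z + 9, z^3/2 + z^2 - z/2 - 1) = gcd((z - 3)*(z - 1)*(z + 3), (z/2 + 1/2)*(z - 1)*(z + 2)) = z - 1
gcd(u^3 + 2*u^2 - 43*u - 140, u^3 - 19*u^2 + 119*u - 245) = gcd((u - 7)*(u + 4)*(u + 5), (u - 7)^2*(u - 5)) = u - 7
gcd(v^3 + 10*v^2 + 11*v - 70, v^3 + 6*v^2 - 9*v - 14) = v^2 + 5*v - 14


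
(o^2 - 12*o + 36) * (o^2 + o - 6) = o^4 - 11*o^3 + 18*o^2 + 108*o - 216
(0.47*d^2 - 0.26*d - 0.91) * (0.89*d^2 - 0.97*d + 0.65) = 0.4183*d^4 - 0.6873*d^3 - 0.2522*d^2 + 0.7137*d - 0.5915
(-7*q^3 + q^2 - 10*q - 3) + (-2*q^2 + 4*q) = -7*q^3 - q^2 - 6*q - 3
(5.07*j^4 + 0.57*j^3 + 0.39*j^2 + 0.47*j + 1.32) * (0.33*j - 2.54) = 1.6731*j^5 - 12.6897*j^4 - 1.3191*j^3 - 0.8355*j^2 - 0.7582*j - 3.3528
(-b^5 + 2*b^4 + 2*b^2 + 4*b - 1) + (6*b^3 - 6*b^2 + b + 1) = -b^5 + 2*b^4 + 6*b^3 - 4*b^2 + 5*b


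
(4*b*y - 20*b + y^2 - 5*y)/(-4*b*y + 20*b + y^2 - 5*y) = (4*b + y)/(-4*b + y)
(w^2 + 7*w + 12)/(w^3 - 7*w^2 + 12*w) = (w^2 + 7*w + 12)/(w*(w^2 - 7*w + 12))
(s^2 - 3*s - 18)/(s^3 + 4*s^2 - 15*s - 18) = (s^2 - 3*s - 18)/(s^3 + 4*s^2 - 15*s - 18)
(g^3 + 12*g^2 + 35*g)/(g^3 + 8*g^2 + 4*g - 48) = g*(g^2 + 12*g + 35)/(g^3 + 8*g^2 + 4*g - 48)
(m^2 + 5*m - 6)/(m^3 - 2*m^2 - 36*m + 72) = (m - 1)/(m^2 - 8*m + 12)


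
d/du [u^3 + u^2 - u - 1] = 3*u^2 + 2*u - 1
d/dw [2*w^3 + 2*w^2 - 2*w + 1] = 6*w^2 + 4*w - 2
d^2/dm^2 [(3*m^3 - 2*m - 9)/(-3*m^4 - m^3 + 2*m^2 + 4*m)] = 2*(-27*m^9 + 54*m^7 + 600*m^6 + 339*m^5 - 372*m^4 - 392*m^3 + 216*m + 144)/(m^3*(27*m^9 + 27*m^8 - 45*m^7 - 143*m^6 - 42*m^5 + 144*m^4 + 184*m^3 - 96*m - 64))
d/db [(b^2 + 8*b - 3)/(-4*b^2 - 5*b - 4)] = (27*b^2 - 32*b - 47)/(16*b^4 + 40*b^3 + 57*b^2 + 40*b + 16)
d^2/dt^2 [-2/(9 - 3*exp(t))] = 2*(exp(t) + 3)*exp(t)/(3*(exp(t) - 3)^3)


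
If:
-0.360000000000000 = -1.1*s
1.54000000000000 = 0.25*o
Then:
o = 6.16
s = 0.33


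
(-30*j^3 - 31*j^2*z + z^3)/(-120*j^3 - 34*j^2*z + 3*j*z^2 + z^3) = (j + z)/(4*j + z)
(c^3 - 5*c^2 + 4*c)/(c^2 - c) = c - 4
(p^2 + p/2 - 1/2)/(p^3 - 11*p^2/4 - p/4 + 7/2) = 2*(2*p - 1)/(4*p^2 - 15*p + 14)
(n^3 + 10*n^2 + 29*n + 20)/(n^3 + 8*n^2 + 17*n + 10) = (n + 4)/(n + 2)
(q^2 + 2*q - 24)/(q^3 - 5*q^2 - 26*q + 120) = (q + 6)/(q^2 - q - 30)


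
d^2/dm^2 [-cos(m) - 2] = cos(m)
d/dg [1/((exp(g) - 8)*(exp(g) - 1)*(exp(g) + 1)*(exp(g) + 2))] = (-4*exp(3*g) + 18*exp(2*g) + 34*exp(g) - 6)*exp(g)/(exp(8*g) - 12*exp(7*g) + 2*exp(6*g) + 216*exp(5*g) + 249*exp(4*g) - 396*exp(3*g) - 508*exp(2*g) + 192*exp(g) + 256)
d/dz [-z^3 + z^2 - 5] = z*(2 - 3*z)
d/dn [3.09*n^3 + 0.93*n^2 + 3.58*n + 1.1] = 9.27*n^2 + 1.86*n + 3.58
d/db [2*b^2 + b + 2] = 4*b + 1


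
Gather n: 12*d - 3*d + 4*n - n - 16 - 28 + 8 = 9*d + 3*n - 36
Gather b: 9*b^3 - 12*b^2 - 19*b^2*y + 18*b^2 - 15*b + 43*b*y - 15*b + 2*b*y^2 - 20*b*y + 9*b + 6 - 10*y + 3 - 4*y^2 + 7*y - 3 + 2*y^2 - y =9*b^3 + b^2*(6 - 19*y) + b*(2*y^2 + 23*y - 21) - 2*y^2 - 4*y + 6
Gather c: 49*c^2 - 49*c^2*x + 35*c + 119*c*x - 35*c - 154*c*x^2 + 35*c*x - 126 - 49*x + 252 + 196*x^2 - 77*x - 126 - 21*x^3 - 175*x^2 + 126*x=c^2*(49 - 49*x) + c*(-154*x^2 + 154*x) - 21*x^3 + 21*x^2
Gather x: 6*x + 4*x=10*x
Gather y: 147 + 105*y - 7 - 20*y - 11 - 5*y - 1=80*y + 128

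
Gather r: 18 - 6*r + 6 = 24 - 6*r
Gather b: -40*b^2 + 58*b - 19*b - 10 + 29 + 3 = -40*b^2 + 39*b + 22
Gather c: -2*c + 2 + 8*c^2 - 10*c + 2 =8*c^2 - 12*c + 4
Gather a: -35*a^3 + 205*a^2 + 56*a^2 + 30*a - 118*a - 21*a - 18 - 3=-35*a^3 + 261*a^2 - 109*a - 21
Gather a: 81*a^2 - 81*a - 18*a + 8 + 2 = 81*a^2 - 99*a + 10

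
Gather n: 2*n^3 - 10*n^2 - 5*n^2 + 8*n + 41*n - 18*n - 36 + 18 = 2*n^3 - 15*n^2 + 31*n - 18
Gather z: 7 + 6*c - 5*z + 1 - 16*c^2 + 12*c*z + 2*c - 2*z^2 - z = -16*c^2 + 8*c - 2*z^2 + z*(12*c - 6) + 8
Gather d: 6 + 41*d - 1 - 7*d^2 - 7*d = -7*d^2 + 34*d + 5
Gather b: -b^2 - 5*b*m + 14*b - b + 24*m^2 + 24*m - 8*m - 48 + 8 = -b^2 + b*(13 - 5*m) + 24*m^2 + 16*m - 40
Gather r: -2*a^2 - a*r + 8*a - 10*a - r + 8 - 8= -2*a^2 - 2*a + r*(-a - 1)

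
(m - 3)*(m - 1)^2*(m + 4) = m^4 - m^3 - 13*m^2 + 25*m - 12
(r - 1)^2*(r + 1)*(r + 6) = r^4 + 5*r^3 - 7*r^2 - 5*r + 6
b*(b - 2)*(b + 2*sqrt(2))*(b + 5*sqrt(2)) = b^4 - 2*b^3 + 7*sqrt(2)*b^3 - 14*sqrt(2)*b^2 + 20*b^2 - 40*b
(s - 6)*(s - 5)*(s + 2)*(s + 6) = s^4 - 3*s^3 - 46*s^2 + 108*s + 360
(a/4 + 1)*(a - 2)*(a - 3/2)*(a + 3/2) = a^4/4 + a^3/2 - 41*a^2/16 - 9*a/8 + 9/2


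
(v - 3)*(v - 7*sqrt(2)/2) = v^2 - 7*sqrt(2)*v/2 - 3*v + 21*sqrt(2)/2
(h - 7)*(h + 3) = h^2 - 4*h - 21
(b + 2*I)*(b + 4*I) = b^2 + 6*I*b - 8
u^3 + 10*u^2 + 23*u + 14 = (u + 1)*(u + 2)*(u + 7)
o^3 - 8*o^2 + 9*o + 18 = (o - 6)*(o - 3)*(o + 1)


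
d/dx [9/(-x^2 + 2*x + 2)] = 18*(x - 1)/(-x^2 + 2*x + 2)^2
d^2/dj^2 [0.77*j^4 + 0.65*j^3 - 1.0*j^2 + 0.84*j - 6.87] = 9.24*j^2 + 3.9*j - 2.0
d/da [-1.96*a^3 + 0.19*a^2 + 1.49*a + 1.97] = -5.88*a^2 + 0.38*a + 1.49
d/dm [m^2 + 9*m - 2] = 2*m + 9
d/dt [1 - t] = -1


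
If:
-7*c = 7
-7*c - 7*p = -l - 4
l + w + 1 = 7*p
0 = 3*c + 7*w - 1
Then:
No Solution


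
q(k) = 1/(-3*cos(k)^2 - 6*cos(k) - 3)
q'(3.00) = -93868.55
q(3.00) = -3328.34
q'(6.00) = 0.02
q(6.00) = -0.09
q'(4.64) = 0.83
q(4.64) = -0.39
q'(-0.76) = 0.09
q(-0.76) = -0.11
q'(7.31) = -0.16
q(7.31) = -0.14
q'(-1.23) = 0.26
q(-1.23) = -0.19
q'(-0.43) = 0.04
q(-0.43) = -0.09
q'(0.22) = -0.02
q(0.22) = -0.09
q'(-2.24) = 9.56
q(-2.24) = -2.31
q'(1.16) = -0.22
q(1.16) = -0.17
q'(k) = (-6*sin(k)*cos(k) - 6*sin(k))/(-3*cos(k)^2 - 6*cos(k) - 3)^2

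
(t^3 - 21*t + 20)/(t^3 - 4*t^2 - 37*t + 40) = (t - 4)/(t - 8)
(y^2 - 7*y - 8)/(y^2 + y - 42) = (y^2 - 7*y - 8)/(y^2 + y - 42)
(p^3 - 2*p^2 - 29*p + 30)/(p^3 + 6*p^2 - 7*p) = (p^2 - p - 30)/(p*(p + 7))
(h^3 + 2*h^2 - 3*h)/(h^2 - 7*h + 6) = h*(h + 3)/(h - 6)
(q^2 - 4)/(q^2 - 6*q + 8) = (q + 2)/(q - 4)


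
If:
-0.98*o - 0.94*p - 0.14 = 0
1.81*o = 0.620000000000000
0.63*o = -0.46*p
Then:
No Solution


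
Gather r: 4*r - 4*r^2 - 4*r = -4*r^2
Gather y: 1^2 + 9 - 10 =0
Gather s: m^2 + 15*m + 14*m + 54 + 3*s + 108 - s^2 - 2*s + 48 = m^2 + 29*m - s^2 + s + 210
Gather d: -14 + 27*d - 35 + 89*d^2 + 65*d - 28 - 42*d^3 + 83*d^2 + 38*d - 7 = -42*d^3 + 172*d^2 + 130*d - 84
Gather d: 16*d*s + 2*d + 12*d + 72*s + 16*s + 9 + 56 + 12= d*(16*s + 14) + 88*s + 77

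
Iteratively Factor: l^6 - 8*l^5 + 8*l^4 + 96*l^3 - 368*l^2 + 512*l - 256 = (l - 2)*(l^5 - 6*l^4 - 4*l^3 + 88*l^2 - 192*l + 128) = (l - 2)^2*(l^4 - 4*l^3 - 12*l^2 + 64*l - 64) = (l - 2)^3*(l^3 - 2*l^2 - 16*l + 32) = (l - 4)*(l - 2)^3*(l^2 + 2*l - 8) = (l - 4)*(l - 2)^3*(l + 4)*(l - 2)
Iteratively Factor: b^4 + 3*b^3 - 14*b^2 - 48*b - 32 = (b + 2)*(b^3 + b^2 - 16*b - 16) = (b + 1)*(b + 2)*(b^2 - 16) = (b - 4)*(b + 1)*(b + 2)*(b + 4)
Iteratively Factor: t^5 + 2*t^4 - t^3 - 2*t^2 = (t)*(t^4 + 2*t^3 - t^2 - 2*t) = t*(t + 1)*(t^3 + t^2 - 2*t) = t*(t + 1)*(t + 2)*(t^2 - t) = t^2*(t + 1)*(t + 2)*(t - 1)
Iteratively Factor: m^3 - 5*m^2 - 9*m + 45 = (m - 3)*(m^2 - 2*m - 15) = (m - 5)*(m - 3)*(m + 3)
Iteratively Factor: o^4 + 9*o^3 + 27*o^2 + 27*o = (o + 3)*(o^3 + 6*o^2 + 9*o) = o*(o + 3)*(o^2 + 6*o + 9) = o*(o + 3)^2*(o + 3)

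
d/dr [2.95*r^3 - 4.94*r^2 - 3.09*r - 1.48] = 8.85*r^2 - 9.88*r - 3.09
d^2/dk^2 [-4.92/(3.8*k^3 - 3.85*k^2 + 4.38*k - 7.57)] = ((112.176*k - 37.884)*(3.8*k^3 - 3.85*k^2 + 4.38*k - 7.57) - 4.92*(11.4*k^2 - 7.7*k + 4.38)*(22.8*k^2 - 15.4*k + 8.76))/(3.8*k^3 - 3.85*k^2 + 4.38*k - 7.57)^3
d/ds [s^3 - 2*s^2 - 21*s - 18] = 3*s^2 - 4*s - 21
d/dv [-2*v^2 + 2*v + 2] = 2 - 4*v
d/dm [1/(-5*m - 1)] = 5/(5*m + 1)^2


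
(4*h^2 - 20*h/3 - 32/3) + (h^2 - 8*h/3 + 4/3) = 5*h^2 - 28*h/3 - 28/3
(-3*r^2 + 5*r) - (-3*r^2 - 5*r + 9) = 10*r - 9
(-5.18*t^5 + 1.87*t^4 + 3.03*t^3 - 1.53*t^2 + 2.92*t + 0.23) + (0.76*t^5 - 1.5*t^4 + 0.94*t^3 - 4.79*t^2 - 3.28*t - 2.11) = -4.42*t^5 + 0.37*t^4 + 3.97*t^3 - 6.32*t^2 - 0.36*t - 1.88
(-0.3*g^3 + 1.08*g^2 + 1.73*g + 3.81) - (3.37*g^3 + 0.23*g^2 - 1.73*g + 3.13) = -3.67*g^3 + 0.85*g^2 + 3.46*g + 0.68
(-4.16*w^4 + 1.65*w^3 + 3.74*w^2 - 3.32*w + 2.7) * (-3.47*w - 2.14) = 14.4352*w^5 + 3.1769*w^4 - 16.5088*w^3 + 3.5168*w^2 - 2.2642*w - 5.778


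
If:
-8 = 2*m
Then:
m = -4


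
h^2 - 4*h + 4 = (h - 2)^2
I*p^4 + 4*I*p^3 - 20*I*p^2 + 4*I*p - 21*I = (p - 3)*(p + 7)*(p + I)*(I*p + 1)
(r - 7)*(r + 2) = r^2 - 5*r - 14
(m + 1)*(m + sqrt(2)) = m^2 + m + sqrt(2)*m + sqrt(2)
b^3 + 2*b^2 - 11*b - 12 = (b - 3)*(b + 1)*(b + 4)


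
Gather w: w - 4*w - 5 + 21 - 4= 12 - 3*w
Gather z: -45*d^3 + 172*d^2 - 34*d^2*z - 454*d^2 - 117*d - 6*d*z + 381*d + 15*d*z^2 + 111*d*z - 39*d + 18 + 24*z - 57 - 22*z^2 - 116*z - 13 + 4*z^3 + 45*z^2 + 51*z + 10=-45*d^3 - 282*d^2 + 225*d + 4*z^3 + z^2*(15*d + 23) + z*(-34*d^2 + 105*d - 41) - 42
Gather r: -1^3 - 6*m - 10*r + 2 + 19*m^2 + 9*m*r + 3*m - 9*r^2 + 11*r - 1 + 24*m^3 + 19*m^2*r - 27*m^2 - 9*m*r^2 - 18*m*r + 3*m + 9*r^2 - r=24*m^3 - 8*m^2 - 9*m*r^2 + r*(19*m^2 - 9*m)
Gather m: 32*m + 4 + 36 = 32*m + 40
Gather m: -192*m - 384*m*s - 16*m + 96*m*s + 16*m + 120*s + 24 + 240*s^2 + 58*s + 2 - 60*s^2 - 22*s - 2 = m*(-288*s - 192) + 180*s^2 + 156*s + 24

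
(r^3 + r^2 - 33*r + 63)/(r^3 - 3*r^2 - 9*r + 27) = (r + 7)/(r + 3)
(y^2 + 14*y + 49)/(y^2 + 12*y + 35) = (y + 7)/(y + 5)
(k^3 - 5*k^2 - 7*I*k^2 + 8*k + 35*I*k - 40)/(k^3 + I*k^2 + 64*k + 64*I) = (k - 5)/(k + 8*I)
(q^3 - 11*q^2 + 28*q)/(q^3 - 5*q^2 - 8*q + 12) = q*(q^2 - 11*q + 28)/(q^3 - 5*q^2 - 8*q + 12)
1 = 1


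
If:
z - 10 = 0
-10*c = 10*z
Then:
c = -10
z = 10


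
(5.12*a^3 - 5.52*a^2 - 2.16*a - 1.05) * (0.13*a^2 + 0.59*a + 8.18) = 0.6656*a^5 + 2.3032*a^4 + 38.344*a^3 - 46.5645*a^2 - 18.2883*a - 8.589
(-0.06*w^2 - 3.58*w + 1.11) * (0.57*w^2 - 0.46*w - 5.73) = -0.0342*w^4 - 2.013*w^3 + 2.6233*w^2 + 20.0028*w - 6.3603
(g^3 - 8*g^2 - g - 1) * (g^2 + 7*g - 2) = g^5 - g^4 - 59*g^3 + 8*g^2 - 5*g + 2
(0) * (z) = 0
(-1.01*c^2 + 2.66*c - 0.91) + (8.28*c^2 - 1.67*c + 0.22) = 7.27*c^2 + 0.99*c - 0.69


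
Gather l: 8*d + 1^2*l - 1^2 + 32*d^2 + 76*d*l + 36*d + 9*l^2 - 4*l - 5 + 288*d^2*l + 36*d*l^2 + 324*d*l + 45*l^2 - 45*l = 32*d^2 + 44*d + l^2*(36*d + 54) + l*(288*d^2 + 400*d - 48) - 6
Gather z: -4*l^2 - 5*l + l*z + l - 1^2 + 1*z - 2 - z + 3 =-4*l^2 + l*z - 4*l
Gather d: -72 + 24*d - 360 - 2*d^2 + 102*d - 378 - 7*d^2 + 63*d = -9*d^2 + 189*d - 810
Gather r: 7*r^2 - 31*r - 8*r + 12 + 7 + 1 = 7*r^2 - 39*r + 20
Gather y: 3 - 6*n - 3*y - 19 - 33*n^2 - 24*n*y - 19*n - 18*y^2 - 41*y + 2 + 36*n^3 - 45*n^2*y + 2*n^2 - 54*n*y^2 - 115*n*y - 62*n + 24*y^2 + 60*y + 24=36*n^3 - 31*n^2 - 87*n + y^2*(6 - 54*n) + y*(-45*n^2 - 139*n + 16) + 10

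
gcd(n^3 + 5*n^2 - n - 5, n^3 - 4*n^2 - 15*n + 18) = n - 1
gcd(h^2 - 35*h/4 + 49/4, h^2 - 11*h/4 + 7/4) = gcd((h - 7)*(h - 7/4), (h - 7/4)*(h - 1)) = h - 7/4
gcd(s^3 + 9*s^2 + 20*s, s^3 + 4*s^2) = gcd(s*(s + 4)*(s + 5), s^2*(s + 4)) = s^2 + 4*s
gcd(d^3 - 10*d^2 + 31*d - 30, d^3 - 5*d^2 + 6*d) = d^2 - 5*d + 6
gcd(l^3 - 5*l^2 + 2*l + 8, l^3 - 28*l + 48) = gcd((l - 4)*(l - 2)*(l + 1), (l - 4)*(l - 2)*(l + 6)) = l^2 - 6*l + 8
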